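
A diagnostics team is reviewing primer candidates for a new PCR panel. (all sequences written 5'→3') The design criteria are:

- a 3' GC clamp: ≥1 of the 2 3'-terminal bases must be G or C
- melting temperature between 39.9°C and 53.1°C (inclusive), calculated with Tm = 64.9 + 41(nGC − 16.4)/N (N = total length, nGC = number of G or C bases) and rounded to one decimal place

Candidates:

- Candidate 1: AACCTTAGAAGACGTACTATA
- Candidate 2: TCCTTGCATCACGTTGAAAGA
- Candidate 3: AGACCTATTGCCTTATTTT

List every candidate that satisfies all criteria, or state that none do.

Candidate 2 only.

Candidate 1 (21 nt, A=9 T=5 G=3 C=4): 3' end TA has 0 G/C, need ≥1 ✗; Tm = 64.9 + 41·(7 − 16.4)/21 = 46.5°C ✓ — fails.
Candidate 2 (21 nt, A=6 T=6 G=4 C=5): 3' end GA has 1 G/C ✓; Tm = 64.9 + 41·(9 − 16.4)/21 = 50.5°C ✓ — passes.
Candidate 3 (19 nt, A=4 T=9 G=2 C=4): 3' end TT has 0 G/C, need ≥1 ✗; Tm = 64.9 + 41·(6 − 16.4)/19 = 42.5°C ✓ — fails.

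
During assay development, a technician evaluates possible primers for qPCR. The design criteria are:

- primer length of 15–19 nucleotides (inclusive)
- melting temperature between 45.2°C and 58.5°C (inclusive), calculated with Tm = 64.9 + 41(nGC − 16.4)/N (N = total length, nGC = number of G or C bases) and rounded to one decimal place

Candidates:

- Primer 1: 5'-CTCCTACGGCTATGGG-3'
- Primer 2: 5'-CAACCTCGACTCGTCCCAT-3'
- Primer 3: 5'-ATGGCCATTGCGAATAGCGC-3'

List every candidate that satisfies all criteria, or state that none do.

Primer 1 and Primer 2.

Primer 1 (16 nt, A=2 T=4 G=5 C=5): length 16 ✓; Tm = 64.9 + 41·(10 − 16.4)/16 = 48.5°C ✓ — passes.
Primer 2 (19 nt, A=4 T=4 G=2 C=9): length 19 ✓; Tm = 64.9 + 41·(11 − 16.4)/19 = 53.2°C ✓ — passes.
Primer 3 (20 nt, A=5 T=4 G=6 C=5): length 20, outside 15–19 ✗; Tm = 64.9 + 41·(11 − 16.4)/20 = 53.8°C ✓ — fails.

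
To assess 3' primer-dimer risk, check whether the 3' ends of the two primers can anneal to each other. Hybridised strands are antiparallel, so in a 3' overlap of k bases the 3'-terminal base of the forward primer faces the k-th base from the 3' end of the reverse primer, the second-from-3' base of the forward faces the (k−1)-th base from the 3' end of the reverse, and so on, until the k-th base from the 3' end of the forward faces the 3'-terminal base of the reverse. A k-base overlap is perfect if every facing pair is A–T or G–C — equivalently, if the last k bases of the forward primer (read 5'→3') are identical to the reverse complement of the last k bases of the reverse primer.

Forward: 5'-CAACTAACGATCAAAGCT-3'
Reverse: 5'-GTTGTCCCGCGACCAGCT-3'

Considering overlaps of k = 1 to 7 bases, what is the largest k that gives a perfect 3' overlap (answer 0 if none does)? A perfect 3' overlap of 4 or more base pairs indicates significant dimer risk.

Last 7 bases (5'→3') — forward …CAAAGCT, reverse …ACCAGCT.
Reverse complement of the reverse primer's last 7 bases: AGCTGGT; its first k bases are the reverse complement of the reverse primer's last k bases, so a perfect k-base overlap needs the forward primer's last k bases to equal them.
Comparing (forward last k vs required): k=1: T vs A ✗; k=2: CT vs AG ✗; k=3: GCT vs AGC ✗; k=4: AGCT vs AGCT ✓; k=5: AAGCT vs AGCTG ✗; k=6: AAAGCT vs AGCTGG ✗; k=7: CAAAGCT vs AGCTGGT ✗.
Only k = 4 is perfect, so the longest perfect 3' overlap is 4.

Longest perfect overlap: 4 complementary base pairs; significant dimer risk (threshold 4).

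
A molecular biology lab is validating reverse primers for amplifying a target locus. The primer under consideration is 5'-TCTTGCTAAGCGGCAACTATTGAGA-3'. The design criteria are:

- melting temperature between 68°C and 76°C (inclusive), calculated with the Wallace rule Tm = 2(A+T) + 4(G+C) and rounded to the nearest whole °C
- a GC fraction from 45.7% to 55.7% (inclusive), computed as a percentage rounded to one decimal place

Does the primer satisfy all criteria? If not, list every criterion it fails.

Fails: GC content.

Base counts: A=7, T=7, G=6, C=5 (length 25).
Tm: Tm = 2·14 + 4·11 = 72°C ✓
GC content: GC 11/25 = 44.0%, outside 45.7–55.7% ✗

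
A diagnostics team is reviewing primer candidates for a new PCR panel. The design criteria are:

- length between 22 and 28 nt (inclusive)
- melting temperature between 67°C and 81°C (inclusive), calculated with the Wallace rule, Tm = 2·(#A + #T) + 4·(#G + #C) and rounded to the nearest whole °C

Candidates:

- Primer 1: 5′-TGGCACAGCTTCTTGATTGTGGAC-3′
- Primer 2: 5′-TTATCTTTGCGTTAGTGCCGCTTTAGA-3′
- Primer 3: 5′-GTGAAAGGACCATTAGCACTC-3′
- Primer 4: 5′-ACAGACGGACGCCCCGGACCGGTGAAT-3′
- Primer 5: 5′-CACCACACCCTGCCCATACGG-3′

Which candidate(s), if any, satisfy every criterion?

Primer 1 (24 nt, A=4 T=8 G=7 C=5): length 24 ✓; Tm = 2·12 + 4·12 = 72°C ✓ — passes.
Primer 2 (27 nt, A=4 T=12 G=6 C=5): length 27 ✓; Tm = 2·16 + 4·11 = 76°C ✓ — passes.
Primer 3 (21 nt, A=7 T=4 G=5 C=5): length 21, outside 22–28 ✗; Tm = 2·11 + 4·10 = 62°C, outside 67–81°C ✗ — fails.
Primer 4 (27 nt, A=7 T=2 G=9 C=9): length 27 ✓; Tm = 2·9 + 4·18 = 90°C, outside 67–81°C ✗ — fails.
Primer 5 (21 nt, A=5 T=2 G=3 C=11): length 21, outside 22–28 ✗; Tm = 2·7 + 4·14 = 70°C ✓ — fails.

Primer 1 and Primer 2.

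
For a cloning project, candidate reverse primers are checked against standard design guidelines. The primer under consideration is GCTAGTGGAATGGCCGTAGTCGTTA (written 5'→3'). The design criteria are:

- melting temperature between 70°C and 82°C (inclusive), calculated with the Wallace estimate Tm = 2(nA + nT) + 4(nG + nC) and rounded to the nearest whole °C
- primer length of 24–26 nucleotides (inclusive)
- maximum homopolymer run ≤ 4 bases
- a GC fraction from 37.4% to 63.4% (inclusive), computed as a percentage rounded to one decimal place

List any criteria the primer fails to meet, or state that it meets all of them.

Meets all criteria.

Base counts: A=5, T=7, G=9, C=4 (length 25).
Tm: Tm = 2·12 + 4·13 = 76°C ✓
length: length 25 ✓
homopolymer run: longest run = 2 ✓
GC content: GC 13/25 = 52.0% ✓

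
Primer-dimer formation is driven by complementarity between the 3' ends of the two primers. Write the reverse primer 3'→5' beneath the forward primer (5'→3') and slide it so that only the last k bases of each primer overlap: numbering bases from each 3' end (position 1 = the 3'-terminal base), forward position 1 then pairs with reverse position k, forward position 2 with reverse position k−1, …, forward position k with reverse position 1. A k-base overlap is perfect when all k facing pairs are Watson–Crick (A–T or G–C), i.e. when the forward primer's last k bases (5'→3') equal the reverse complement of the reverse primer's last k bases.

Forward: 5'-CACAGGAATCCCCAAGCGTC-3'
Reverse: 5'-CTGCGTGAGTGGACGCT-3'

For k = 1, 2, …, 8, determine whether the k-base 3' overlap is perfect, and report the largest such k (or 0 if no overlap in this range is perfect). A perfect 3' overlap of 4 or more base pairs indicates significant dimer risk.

Last 8 bases (5'→3') — forward …CAAGCGTC, reverse …TGGACGCT.
Reverse complement of the reverse primer's last 8 bases: AGCGTCCA; its first k bases are the reverse complement of the reverse primer's last k bases, so a perfect k-base overlap needs the forward primer's last k bases to equal them.
Comparing (forward last k vs required): k=1: C vs A ✗; k=2: TC vs AG ✗; k=3: GTC vs AGC ✗; k=4: CGTC vs AGCG ✗; k=5: GCGTC vs AGCGT ✗; k=6: AGCGTC vs AGCGTC ✓; k=7: AAGCGTC vs AGCGTCC ✗; k=8: CAAGCGTC vs AGCGTCCA ✗.
Only k = 6 is perfect, so the longest perfect 3' overlap is 6.

Longest perfect overlap: 6 complementary base pairs; significant dimer risk (threshold 4).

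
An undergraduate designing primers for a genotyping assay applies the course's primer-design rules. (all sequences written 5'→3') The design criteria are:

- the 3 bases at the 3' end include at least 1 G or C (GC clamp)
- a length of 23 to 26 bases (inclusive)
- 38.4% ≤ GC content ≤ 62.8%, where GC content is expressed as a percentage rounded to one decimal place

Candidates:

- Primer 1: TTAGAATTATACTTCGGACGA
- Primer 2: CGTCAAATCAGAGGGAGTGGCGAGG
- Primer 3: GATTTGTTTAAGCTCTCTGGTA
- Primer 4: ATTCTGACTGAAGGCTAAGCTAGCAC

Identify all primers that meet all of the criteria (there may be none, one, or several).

Primer 1 (21 nt, A=7 T=7 G=4 C=3): 3' end CGA has 2 G/C ✓; length 21, outside 23–26 ✗; GC 7/21 = 33.3%, outside 38.4–62.8% ✗ — fails.
Primer 2 (25 nt, A=7 T=3 G=11 C=4): 3' end AGG has 2 G/C ✓; length 25 ✓; GC 15/25 = 60.0% ✓ — passes.
Primer 3 (22 nt, A=4 T=10 G=5 C=3): 3' end GTA has 1 G/C ✓; length 22, outside 23–26 ✗; GC 8/22 = 36.4%, outside 38.4–62.8% ✗ — fails.
Primer 4 (26 nt, A=8 T=6 G=6 C=6): 3' end CAC has 2 G/C ✓; length 26 ✓; GC 12/26 = 46.2% ✓ — passes.

Primer 2 and Primer 4.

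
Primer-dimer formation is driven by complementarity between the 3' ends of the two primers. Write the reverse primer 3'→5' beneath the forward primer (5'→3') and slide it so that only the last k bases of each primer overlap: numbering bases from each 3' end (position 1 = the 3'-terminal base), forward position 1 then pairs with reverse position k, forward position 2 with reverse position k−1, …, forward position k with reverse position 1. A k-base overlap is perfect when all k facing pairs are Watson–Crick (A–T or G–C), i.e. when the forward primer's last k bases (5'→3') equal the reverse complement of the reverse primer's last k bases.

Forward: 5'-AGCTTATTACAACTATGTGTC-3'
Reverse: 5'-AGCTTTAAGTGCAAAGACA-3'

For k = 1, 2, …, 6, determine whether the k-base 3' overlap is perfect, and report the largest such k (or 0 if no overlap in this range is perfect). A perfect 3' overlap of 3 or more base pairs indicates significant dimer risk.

Last 6 bases (5'→3') — forward …TGTGTC, reverse …AAGACA.
Reverse complement of the reverse primer's last 6 bases: TGTCTT; its first k bases are the reverse complement of the reverse primer's last k bases, so a perfect k-base overlap needs the forward primer's last k bases to equal them.
Comparing (forward last k vs required): k=1: C vs T ✗; k=2: TC vs TG ✗; k=3: GTC vs TGT ✗; k=4: TGTC vs TGTC ✓; k=5: GTGTC vs TGTCT ✗; k=6: TGTGTC vs TGTCTT ✗.
Only k = 4 is perfect, so the longest perfect 3' overlap is 4.

Longest perfect overlap: 4 complementary base pairs; significant dimer risk (threshold 3).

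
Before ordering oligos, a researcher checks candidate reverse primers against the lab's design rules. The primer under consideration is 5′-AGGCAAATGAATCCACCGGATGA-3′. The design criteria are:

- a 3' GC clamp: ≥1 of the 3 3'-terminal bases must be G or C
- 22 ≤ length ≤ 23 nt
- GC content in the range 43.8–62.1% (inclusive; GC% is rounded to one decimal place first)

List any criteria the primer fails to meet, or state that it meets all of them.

Base counts: A=9, T=3, G=6, C=5 (length 23).
GC clamp: 3' end TGA has 1 G/C ✓
length: length 23 ✓
GC content: GC 11/23 = 47.8% ✓

Meets all criteria.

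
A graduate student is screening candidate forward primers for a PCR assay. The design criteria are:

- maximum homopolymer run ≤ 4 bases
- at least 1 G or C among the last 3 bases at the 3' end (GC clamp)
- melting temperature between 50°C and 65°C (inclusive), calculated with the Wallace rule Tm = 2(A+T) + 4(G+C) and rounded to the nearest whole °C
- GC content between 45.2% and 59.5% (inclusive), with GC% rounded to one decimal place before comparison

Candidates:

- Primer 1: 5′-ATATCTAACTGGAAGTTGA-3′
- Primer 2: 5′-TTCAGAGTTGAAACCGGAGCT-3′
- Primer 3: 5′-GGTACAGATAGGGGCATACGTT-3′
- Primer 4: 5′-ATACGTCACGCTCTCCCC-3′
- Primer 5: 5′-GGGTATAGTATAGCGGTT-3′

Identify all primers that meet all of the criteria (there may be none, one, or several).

Primer 2 only.

Primer 1 (19 nt, A=7 T=6 G=4 C=2): longest run = 2 ✓; 3' end TGA has 1 G/C ✓; Tm = 2·13 + 4·6 = 50°C ✓; GC 6/19 = 31.6%, outside 45.2–59.5% ✗ — fails.
Primer 2 (21 nt, A=6 T=5 G=6 C=4): longest run = 3 ✓; 3' end GCT has 2 G/C ✓; Tm = 2·11 + 4·10 = 62°C ✓; GC 10/21 = 47.6% ✓ — passes.
Primer 3 (22 nt, A=6 T=5 G=8 C=3): longest run = 4 ✓; 3' end GTT has 1 G/C ✓; Tm = 2·11 + 4·11 = 66°C, outside 50–65°C ✗; GC 11/22 = 50.0% ✓ — fails.
Primer 4 (18 nt, A=3 T=4 G=2 C=9): longest run = 4 ✓; 3' end CCC has 3 G/C ✓; Tm = 2·7 + 4·11 = 58°C ✓; GC 11/18 = 61.1%, outside 45.2–59.5% ✗ — fails.
Primer 5 (18 nt, A=4 T=6 G=7 C=1): longest run = 3 ✓; 3' end GTT has 1 G/C ✓; Tm = 2·10 + 4·8 = 52°C ✓; GC 8/18 = 44.4%, outside 45.2–59.5% ✗ — fails.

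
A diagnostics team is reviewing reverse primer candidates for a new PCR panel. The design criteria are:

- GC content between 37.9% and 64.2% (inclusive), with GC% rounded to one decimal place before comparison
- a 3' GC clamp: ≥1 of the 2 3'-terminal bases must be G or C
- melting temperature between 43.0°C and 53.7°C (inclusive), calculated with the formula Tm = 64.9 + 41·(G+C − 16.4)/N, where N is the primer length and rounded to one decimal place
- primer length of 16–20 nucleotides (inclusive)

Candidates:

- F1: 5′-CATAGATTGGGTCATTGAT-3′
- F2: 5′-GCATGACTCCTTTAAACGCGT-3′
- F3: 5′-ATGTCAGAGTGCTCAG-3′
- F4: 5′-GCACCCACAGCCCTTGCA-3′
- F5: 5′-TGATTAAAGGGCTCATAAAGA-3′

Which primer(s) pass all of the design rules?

F3 only.

F1 (19 nt, A=5 T=7 G=5 C=2): GC 7/19 = 36.8%, outside 37.9–64.2% ✗; 3' end AT has 0 G/C, need ≥1 ✗; Tm = 64.9 + 41·(7 − 16.4)/19 = 44.6°C ✓; length 19 ✓ — fails.
F2 (21 nt, A=5 T=6 G=4 C=6): GC 10/21 = 47.6% ✓; 3' end GT has 1 G/C ✓; Tm = 64.9 + 41·(10 − 16.4)/21 = 52.4°C ✓; length 21, outside 16–20 ✗ — fails.
F3 (16 nt, A=4 T=4 G=5 C=3): GC 8/16 = 50.0% ✓; 3' end AG has 1 G/C ✓; Tm = 64.9 + 41·(8 − 16.4)/16 = 43.4°C ✓; length 16 ✓ — passes.
F4 (18 nt, A=4 T=2 G=3 C=9): GC 12/18 = 66.7%, outside 37.9–64.2% ✗; 3' end CA has 1 G/C ✓; Tm = 64.9 + 41·(12 − 16.4)/18 = 54.9°C, outside 43.0–53.7°C ✗; length 18 ✓ — fails.
F5 (21 nt, A=9 T=5 G=5 C=2): GC 7/21 = 33.3%, outside 37.9–64.2% ✗; 3' end GA has 1 G/C ✓; Tm = 64.9 + 41·(7 − 16.4)/21 = 46.5°C ✓; length 21, outside 16–20 ✗ — fails.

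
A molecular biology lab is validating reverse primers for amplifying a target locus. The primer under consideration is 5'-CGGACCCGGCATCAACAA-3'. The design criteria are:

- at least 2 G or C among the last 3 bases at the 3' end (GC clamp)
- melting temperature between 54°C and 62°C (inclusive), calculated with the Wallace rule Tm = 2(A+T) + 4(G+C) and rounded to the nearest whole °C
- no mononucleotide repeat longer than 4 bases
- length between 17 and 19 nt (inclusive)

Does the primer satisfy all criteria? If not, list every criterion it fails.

Fails: GC clamp.

Base counts: A=6, T=1, G=4, C=7 (length 18).
GC clamp: 3' end CAA has 1 G/C, need ≥2 ✗
Tm: Tm = 2·7 + 4·11 = 58°C ✓
homopolymer run: longest run = 3 ✓
length: length 18 ✓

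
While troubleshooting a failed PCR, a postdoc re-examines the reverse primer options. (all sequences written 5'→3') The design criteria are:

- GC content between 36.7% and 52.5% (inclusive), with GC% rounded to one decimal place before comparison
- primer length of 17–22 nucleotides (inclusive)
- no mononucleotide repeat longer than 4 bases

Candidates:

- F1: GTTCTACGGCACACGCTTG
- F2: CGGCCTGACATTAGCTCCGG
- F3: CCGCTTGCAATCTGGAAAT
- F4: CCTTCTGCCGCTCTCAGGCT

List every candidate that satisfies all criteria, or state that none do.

F3 only.

F1 (19 nt, A=3 T=5 G=5 C=6): GC 11/19 = 57.9%, outside 36.7–52.5% ✗; length 19 ✓; longest run = 2 ✓ — fails.
F2 (20 nt, A=3 T=4 G=6 C=7): GC 13/20 = 65.0%, outside 36.7–52.5% ✗; length 20 ✓; longest run = 2 ✓ — fails.
F3 (19 nt, A=5 T=5 G=4 C=5): GC 9/19 = 47.4% ✓; length 19 ✓; longest run = 3 ✓ — passes.
F4 (20 nt, A=1 T=6 G=4 C=9): GC 13/20 = 65.0%, outside 36.7–52.5% ✗; length 20 ✓; longest run = 2 ✓ — fails.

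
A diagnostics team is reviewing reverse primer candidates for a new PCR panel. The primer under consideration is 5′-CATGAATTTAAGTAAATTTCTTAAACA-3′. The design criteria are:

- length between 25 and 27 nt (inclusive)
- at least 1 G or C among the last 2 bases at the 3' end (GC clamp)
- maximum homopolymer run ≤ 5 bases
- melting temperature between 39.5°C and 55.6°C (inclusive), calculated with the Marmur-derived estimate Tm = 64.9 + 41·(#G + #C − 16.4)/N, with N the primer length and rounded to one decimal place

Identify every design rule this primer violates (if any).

Base counts: A=12, T=10, G=2, C=3 (length 27).
length: length 27 ✓
GC clamp: 3' end CA has 1 G/C ✓
homopolymer run: longest run = 3 ✓
Tm: Tm = 64.9 + 41·(5 − 16.4)/27 = 47.6°C ✓

Meets all criteria.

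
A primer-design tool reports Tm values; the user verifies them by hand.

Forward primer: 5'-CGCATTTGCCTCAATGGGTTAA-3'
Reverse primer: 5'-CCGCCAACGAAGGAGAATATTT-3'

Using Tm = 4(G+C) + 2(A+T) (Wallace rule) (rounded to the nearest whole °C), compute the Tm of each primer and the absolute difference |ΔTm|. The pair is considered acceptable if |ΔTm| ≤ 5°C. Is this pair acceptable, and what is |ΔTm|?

|ΔTm| = 0°C; the pair is acceptable.

Forward: A=5 T=7 G=5 C=5 → Tm = 2·12 + 4·10 = 64°C.
Reverse: A=8 T=4 G=5 C=5 → Tm = 2·12 + 4·10 = 64°C.
|ΔTm| = |64 − 64| = 0°C, ≤ 5°C.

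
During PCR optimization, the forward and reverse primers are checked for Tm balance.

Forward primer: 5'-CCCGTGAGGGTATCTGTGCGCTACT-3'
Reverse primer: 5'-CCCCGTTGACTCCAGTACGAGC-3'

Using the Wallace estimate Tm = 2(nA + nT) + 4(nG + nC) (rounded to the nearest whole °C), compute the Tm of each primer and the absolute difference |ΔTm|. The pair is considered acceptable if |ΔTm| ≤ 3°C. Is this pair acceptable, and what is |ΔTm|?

Forward: A=3 T=7 G=8 C=7 → Tm = 2·10 + 4·15 = 80°C.
Reverse: A=4 T=4 G=5 C=9 → Tm = 2·8 + 4·14 = 72°C.
|ΔTm| = |80 − 72| = 8°C, > 3°C.

|ΔTm| = 8°C; the pair is not acceptable.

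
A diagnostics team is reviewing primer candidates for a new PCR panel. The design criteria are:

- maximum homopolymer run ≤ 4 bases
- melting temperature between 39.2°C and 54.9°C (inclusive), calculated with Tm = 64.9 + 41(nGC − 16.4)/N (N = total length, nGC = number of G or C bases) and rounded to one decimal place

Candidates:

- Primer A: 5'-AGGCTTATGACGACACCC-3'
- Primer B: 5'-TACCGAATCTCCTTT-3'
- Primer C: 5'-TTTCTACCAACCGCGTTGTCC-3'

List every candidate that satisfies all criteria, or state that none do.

Primer A and Primer C.

Primer A (18 nt, A=5 T=3 G=4 C=6): longest run = 3 ✓; Tm = 64.9 + 41·(10 − 16.4)/18 = 50.3°C ✓ — passes.
Primer B (15 nt, A=3 T=6 G=1 C=5): longest run = 3 ✓; Tm = 64.9 + 41·(6 − 16.4)/15 = 36.5°C, outside 39.2–54.9°C ✗ — fails.
Primer C (21 nt, A=3 T=7 G=3 C=8): longest run = 3 ✓; Tm = 64.9 + 41·(11 − 16.4)/21 = 54.4°C ✓ — passes.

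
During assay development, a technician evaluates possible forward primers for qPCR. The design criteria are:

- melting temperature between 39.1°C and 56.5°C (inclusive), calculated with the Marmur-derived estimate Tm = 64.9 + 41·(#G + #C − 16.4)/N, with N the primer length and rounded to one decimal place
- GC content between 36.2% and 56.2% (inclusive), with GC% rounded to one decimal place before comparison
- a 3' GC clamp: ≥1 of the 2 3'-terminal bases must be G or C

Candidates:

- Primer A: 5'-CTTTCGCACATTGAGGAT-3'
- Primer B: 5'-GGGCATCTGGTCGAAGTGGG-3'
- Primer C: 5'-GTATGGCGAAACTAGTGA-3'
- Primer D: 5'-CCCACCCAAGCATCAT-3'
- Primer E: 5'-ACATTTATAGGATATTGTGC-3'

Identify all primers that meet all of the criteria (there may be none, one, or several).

Primer A (18 nt, A=4 T=6 G=4 C=4): Tm = 64.9 + 41·(8 − 16.4)/18 = 45.8°C ✓; GC 8/18 = 44.4% ✓; 3' end AT has 0 G/C, need ≥1 ✗ — fails.
Primer B (20 nt, A=3 T=4 G=10 C=3): Tm = 64.9 + 41·(13 − 16.4)/20 = 57.9°C, outside 39.1–56.5°C ✗; GC 13/20 = 65.0%, outside 36.2–56.2% ✗; 3' end GG has 2 G/C ✓ — fails.
Primer C (18 nt, A=6 T=4 G=6 C=2): Tm = 64.9 + 41·(8 − 16.4)/18 = 45.8°C ✓; GC 8/18 = 44.4% ✓; 3' end GA has 1 G/C ✓ — passes.
Primer D (16 nt, A=5 T=2 G=1 C=8): Tm = 64.9 + 41·(9 − 16.4)/16 = 45.9°C ✓; GC 9/16 = 56.3%, outside 36.2–56.2% ✗; 3' end AT has 0 G/C, need ≥1 ✗ — fails.
Primer E (20 nt, A=6 T=8 G=4 C=2): Tm = 64.9 + 41·(6 − 16.4)/20 = 43.6°C ✓; GC 6/20 = 30.0%, outside 36.2–56.2% ✗; 3' end GC has 2 G/C ✓ — fails.

Primer C only.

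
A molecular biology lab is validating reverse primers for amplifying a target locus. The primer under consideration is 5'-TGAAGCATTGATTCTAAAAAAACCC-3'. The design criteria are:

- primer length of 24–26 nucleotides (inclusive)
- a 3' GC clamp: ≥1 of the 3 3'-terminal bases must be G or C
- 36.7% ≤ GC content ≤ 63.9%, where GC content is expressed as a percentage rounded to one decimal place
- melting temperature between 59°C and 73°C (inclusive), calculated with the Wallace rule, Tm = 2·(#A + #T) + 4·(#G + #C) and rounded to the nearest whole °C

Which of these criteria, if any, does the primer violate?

Fails: GC content.

Base counts: A=11, T=6, G=3, C=5 (length 25).
length: length 25 ✓
GC clamp: 3' end CCC has 3 G/C ✓
GC content: GC 8/25 = 32.0%, outside 36.7–63.9% ✗
Tm: Tm = 2·17 + 4·8 = 66°C ✓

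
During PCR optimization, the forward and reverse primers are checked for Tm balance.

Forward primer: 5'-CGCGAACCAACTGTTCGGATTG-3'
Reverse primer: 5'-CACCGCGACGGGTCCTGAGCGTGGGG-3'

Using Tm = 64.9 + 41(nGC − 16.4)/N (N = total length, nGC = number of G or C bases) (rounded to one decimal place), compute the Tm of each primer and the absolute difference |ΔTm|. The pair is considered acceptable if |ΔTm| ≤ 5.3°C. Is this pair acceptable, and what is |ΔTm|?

Forward: G+C = 12, N = 22 → Tm = 64.9 + 41·(12 − 16.4)/22 = 56.7°C.
Reverse: G+C = 20, N = 26 → Tm = 64.9 + 41·(20 − 16.4)/26 = 70.6°C.
|ΔTm| = |56.7 − 70.6| = 13.9°C, > 5.3°C.

|ΔTm| = 13.9°C; the pair is not acceptable.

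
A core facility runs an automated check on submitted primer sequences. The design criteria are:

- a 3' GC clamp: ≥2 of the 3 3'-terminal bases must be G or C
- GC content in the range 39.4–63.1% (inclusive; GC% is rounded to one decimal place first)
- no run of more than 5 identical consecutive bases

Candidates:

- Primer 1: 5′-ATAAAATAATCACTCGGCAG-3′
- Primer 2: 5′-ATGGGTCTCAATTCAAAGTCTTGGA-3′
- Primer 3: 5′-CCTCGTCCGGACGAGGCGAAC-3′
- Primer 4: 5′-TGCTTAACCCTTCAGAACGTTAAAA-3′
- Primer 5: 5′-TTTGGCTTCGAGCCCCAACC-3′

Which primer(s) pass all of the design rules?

Primer 2 and Primer 5.

Primer 1 (20 nt, A=9 T=4 G=3 C=4): 3' end CAG has 2 G/C ✓; GC 7/20 = 35.0%, outside 39.4–63.1% ✗; longest run = 4 ✓ — fails.
Primer 2 (25 nt, A=7 T=8 G=6 C=4): 3' end GGA has 2 G/C ✓; GC 10/25 = 40.0% ✓; longest run = 3 ✓ — passes.
Primer 3 (21 nt, A=4 T=2 G=7 C=8): 3' end AAC has 1 G/C, need ≥2 ✗; GC 15/21 = 71.4%, outside 39.4–63.1% ✗; longest run = 2 ✓ — fails.
Primer 4 (25 nt, A=9 T=7 G=3 C=6): 3' end AAA has 0 G/C, need ≥2 ✗; GC 9/25 = 36.0%, outside 39.4–63.1% ✗; longest run = 4 ✓ — fails.
Primer 5 (20 nt, A=3 T=5 G=4 C=8): 3' end ACC has 2 G/C ✓; GC 12/20 = 60.0% ✓; longest run = 4 ✓ — passes.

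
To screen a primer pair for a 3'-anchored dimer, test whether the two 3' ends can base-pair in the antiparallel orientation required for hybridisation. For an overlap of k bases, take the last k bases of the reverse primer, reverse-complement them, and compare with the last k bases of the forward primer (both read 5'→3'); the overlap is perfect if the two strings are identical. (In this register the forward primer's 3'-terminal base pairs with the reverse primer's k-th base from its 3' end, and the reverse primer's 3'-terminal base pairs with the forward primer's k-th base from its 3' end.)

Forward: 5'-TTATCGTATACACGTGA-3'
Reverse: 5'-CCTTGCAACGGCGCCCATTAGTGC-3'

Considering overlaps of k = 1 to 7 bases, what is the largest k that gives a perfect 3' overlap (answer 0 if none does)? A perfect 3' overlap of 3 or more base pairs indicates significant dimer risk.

Longest perfect overlap: 0 complementary base pairs; below the dimer-risk threshold (threshold 3).

Last 7 bases (5'→3') — forward …CACGTGA, reverse …TTAGTGC.
Reverse complement of the reverse primer's last 7 bases: GCACTAA; its first k bases are the reverse complement of the reverse primer's last k bases, so a perfect k-base overlap needs the forward primer's last k bases to equal them.
Comparing (forward last k vs required): k=1: A vs G ✗; k=2: GA vs GC ✗; k=3: TGA vs GCA ✗; k=4: GTGA vs GCAC ✗; k=5: CGTGA vs GCACT ✗; k=6: ACGTGA vs GCACTA ✗; k=7: CACGTGA vs GCACTAA ✗.
No overlap length from 1 to 7 is perfect, so the longest perfect 3' overlap is 0.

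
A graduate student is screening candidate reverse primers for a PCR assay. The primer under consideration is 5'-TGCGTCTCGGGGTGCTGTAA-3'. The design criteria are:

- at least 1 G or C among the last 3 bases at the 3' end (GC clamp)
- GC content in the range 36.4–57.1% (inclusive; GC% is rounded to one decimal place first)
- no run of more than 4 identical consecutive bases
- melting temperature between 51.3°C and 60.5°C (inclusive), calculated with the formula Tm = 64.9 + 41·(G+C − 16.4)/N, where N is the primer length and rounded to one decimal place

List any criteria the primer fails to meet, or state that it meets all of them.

Fails: GC clamp, GC content.

Base counts: A=2, T=6, G=8, C=4 (length 20).
GC clamp: 3' end TAA has 0 G/C, need ≥1 ✗
GC content: GC 12/20 = 60.0%, outside 36.4–57.1% ✗
homopolymer run: longest run = 4 ✓
Tm: Tm = 64.9 + 41·(12 − 16.4)/20 = 55.9°C ✓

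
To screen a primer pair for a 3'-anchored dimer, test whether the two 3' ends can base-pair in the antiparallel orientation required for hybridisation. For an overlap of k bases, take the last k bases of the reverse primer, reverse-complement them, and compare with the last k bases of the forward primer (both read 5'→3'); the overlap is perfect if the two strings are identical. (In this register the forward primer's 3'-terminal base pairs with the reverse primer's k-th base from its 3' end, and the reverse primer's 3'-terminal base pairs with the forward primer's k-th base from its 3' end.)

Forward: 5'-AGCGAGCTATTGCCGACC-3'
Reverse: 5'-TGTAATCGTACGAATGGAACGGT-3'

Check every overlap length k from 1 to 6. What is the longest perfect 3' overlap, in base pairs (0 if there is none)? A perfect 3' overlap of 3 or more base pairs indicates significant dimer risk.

Last 6 bases (5'→3') — forward …CCGACC, reverse …AACGGT.
Reverse complement of the reverse primer's last 6 bases: ACCGTT; its first k bases are the reverse complement of the reverse primer's last k bases, so a perfect k-base overlap needs the forward primer's last k bases to equal them.
Comparing (forward last k vs required): k=1: C vs A ✗; k=2: CC vs AC ✗; k=3: ACC vs ACC ✓; k=4: GACC vs ACCG ✗; k=5: CGACC vs ACCGT ✗; k=6: CCGACC vs ACCGTT ✗.
Only k = 3 is perfect, so the longest perfect 3' overlap is 3.

Longest perfect overlap: 3 complementary base pairs; significant dimer risk (threshold 3).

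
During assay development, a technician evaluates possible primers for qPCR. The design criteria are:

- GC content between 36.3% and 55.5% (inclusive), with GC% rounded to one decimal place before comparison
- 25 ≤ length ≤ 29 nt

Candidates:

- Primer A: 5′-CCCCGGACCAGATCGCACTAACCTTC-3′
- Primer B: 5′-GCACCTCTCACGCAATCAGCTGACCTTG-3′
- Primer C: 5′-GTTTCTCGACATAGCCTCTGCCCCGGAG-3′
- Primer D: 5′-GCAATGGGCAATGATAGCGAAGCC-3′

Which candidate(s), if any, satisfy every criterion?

None of the candidates satisfy all criteria.

Primer A (26 nt, A=6 T=4 G=4 C=12): GC 16/26 = 61.5%, outside 36.3–55.5% ✗; length 26 ✓ — fails.
Primer B (28 nt, A=6 T=6 G=5 C=11): GC 16/28 = 57.1%, outside 36.3–55.5% ✗; length 28 ✓ — fails.
Primer C (28 nt, A=4 T=7 G=7 C=10): GC 17/28 = 60.7%, outside 36.3–55.5% ✗; length 28 ✓ — fails.
Primer D (24 nt, A=8 T=3 G=8 C=5): GC 13/24 = 54.2% ✓; length 24, outside 25–29 ✗ — fails.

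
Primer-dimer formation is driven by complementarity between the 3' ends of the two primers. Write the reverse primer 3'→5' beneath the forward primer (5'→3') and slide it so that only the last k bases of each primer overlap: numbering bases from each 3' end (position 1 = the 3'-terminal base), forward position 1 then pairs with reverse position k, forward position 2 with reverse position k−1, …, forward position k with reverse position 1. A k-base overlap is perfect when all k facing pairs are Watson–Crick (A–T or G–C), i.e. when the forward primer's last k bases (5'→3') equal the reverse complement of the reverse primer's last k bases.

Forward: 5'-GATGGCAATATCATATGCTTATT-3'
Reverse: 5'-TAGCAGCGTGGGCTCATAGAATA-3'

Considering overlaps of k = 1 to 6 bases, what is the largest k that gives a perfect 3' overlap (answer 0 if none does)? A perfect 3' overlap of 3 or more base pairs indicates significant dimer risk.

Longest perfect overlap: 4 complementary base pairs; significant dimer risk (threshold 3).

Last 6 bases (5'→3') — forward …CTTATT, reverse …AGAATA.
Reverse complement of the reverse primer's last 6 bases: TATTCT; its first k bases are the reverse complement of the reverse primer's last k bases, so a perfect k-base overlap needs the forward primer's last k bases to equal them.
Comparing (forward last k vs required): k=1: T vs T ✓; k=2: TT vs TA ✗; k=3: ATT vs TAT ✗; k=4: TATT vs TATT ✓; k=5: TTATT vs TATTC ✗; k=6: CTTATT vs TATTCT ✗.
Perfect overlaps at k = 1, 4; the largest is 4.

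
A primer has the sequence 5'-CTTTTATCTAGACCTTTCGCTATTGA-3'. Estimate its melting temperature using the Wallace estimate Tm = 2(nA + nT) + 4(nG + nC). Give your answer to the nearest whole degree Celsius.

Base counts: A=5, T=12, G=3, C=6 (length 26).
Tm = 2·(5+12) + 4·(3+6) = 2·17 + 4·9 = 34 + 36 = 70°C.

70°C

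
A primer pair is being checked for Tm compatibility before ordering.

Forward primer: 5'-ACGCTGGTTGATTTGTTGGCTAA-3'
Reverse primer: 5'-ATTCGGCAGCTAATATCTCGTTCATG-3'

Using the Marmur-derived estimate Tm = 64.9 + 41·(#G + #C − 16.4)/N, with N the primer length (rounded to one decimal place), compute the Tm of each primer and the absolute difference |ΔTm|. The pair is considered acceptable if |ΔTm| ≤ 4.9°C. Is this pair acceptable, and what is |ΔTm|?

Forward: G+C = 10, N = 23 → Tm = 64.9 + 41·(10 − 16.4)/23 = 53.5°C.
Reverse: G+C = 11, N = 26 → Tm = 64.9 + 41·(11 − 16.4)/26 = 56.4°C.
|ΔTm| = |53.5 − 56.4| = 2.9°C, ≤ 4.9°C.

|ΔTm| = 2.9°C; the pair is acceptable.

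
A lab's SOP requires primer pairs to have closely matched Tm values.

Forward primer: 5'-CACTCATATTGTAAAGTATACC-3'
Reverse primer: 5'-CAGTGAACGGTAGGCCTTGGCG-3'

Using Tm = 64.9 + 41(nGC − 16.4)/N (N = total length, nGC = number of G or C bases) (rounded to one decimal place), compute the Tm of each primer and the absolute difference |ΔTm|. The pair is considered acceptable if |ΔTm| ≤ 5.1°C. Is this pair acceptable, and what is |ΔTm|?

|ΔTm| = 13.0°C; the pair is not acceptable.

Forward: G+C = 7, N = 22 → Tm = 64.9 + 41·(7 − 16.4)/22 = 47.4°C.
Reverse: G+C = 14, N = 22 → Tm = 64.9 + 41·(14 − 16.4)/22 = 60.4°C.
|ΔTm| = |47.4 − 60.4| = 13.0°C, > 5.1°C.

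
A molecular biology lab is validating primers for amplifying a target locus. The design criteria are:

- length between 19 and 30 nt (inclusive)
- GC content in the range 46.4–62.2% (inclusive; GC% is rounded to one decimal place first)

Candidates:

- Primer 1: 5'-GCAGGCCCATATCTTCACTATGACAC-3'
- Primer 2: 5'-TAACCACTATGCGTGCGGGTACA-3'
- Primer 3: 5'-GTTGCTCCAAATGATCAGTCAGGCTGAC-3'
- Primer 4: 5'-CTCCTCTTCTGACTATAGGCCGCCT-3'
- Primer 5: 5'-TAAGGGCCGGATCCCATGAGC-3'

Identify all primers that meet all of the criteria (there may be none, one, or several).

Primer 1, Primer 2, Primer 3, Primer 4 and Primer 5.

Primer 1 (26 nt, A=7 T=6 G=4 C=9): length 26 ✓; GC 13/26 = 50.0% ✓ — passes.
Primer 2 (23 nt, A=6 T=5 G=6 C=6): length 23 ✓; GC 12/23 = 52.2% ✓ — passes.
Primer 3 (28 nt, A=7 T=7 G=7 C=7): length 28 ✓; GC 14/28 = 50.0% ✓ — passes.
Primer 4 (25 nt, A=3 T=8 G=4 C=10): length 25 ✓; GC 14/25 = 56.0% ✓ — passes.
Primer 5 (21 nt, A=5 T=3 G=7 C=6): length 21 ✓; GC 13/21 = 61.9% ✓ — passes.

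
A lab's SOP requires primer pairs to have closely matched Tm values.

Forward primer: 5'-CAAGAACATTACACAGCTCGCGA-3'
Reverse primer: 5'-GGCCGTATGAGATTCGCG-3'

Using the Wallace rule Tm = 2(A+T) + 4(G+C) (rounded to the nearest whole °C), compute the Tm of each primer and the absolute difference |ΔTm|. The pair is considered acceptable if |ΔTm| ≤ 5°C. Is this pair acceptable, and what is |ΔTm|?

Forward: A=9 T=3 G=4 C=7 → Tm = 2·12 + 4·11 = 68°C.
Reverse: A=3 T=4 G=7 C=4 → Tm = 2·7 + 4·11 = 58°C.
|ΔTm| = |68 − 58| = 10°C, > 5°C.

|ΔTm| = 10°C; the pair is not acceptable.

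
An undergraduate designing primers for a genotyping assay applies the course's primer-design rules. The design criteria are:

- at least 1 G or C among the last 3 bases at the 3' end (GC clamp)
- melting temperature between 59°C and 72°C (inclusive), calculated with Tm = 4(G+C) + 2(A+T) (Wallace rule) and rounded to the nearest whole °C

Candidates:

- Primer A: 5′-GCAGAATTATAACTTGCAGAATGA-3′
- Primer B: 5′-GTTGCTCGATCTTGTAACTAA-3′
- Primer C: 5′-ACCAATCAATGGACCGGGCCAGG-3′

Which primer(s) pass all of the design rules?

Primer A only.

Primer A (24 nt, A=10 T=6 G=5 C=3): 3' end TGA has 1 G/C ✓; Tm = 2·16 + 4·8 = 64°C ✓ — passes.
Primer B (21 nt, A=5 T=8 G=4 C=4): 3' end TAA has 0 G/C, need ≥1 ✗; Tm = 2·13 + 4·8 = 58°C, outside 59–72°C ✗ — fails.
Primer C (23 nt, A=7 T=2 G=7 C=7): 3' end AGG has 2 G/C ✓; Tm = 2·9 + 4·14 = 74°C, outside 59–72°C ✗ — fails.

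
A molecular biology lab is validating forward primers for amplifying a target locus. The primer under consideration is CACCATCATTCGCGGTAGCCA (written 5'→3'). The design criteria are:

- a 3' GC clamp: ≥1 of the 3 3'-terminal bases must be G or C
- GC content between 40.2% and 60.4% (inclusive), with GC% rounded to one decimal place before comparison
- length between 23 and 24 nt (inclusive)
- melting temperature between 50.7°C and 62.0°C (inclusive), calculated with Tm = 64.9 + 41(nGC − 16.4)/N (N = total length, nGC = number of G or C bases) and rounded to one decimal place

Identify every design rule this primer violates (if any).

Base counts: A=5, T=4, G=4, C=8 (length 21).
GC clamp: 3' end CCA has 2 G/C ✓
GC content: GC 12/21 = 57.1% ✓
length: length 21, outside 23–24 ✗
Tm: Tm = 64.9 + 41·(12 − 16.4)/21 = 56.3°C ✓

Fails: length.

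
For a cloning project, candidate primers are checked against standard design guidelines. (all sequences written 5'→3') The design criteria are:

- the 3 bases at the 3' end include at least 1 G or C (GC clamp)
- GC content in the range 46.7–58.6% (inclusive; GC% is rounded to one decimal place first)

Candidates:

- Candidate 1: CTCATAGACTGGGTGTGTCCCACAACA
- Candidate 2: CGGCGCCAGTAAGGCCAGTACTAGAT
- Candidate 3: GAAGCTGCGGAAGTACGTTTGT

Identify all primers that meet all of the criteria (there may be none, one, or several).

Candidate 1, Candidate 2 and Candidate 3.

Candidate 1 (27 nt, A=7 T=6 G=6 C=8): 3' end ACA has 1 G/C ✓; GC 14/27 = 51.9% ✓ — passes.
Candidate 2 (26 nt, A=7 T=4 G=8 C=7): 3' end GAT has 1 G/C ✓; GC 15/26 = 57.7% ✓ — passes.
Candidate 3 (22 nt, A=5 T=6 G=8 C=3): 3' end TGT has 1 G/C ✓; GC 11/22 = 50.0% ✓ — passes.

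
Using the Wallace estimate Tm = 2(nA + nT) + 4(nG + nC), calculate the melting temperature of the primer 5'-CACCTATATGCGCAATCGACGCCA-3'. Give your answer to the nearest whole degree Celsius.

74°C

Base counts: A=7, T=4, G=4, C=9 (length 24).
Tm = 2·(7+4) + 4·(4+9) = 2·11 + 4·13 = 22 + 52 = 74°C.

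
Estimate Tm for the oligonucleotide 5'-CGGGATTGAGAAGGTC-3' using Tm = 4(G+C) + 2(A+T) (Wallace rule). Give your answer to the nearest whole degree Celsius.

50°C

Base counts: A=4, T=3, G=7, C=2 (length 16).
Tm = 2·(4+3) + 4·(7+2) = 2·7 + 4·9 = 14 + 36 = 50°C.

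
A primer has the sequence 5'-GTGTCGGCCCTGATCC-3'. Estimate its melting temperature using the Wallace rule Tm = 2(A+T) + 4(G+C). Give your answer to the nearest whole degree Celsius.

Base counts: A=1, T=4, G=5, C=6 (length 16).
Tm = 2·(1+4) + 4·(5+6) = 2·5 + 4·11 = 10 + 44 = 54°C.

54°C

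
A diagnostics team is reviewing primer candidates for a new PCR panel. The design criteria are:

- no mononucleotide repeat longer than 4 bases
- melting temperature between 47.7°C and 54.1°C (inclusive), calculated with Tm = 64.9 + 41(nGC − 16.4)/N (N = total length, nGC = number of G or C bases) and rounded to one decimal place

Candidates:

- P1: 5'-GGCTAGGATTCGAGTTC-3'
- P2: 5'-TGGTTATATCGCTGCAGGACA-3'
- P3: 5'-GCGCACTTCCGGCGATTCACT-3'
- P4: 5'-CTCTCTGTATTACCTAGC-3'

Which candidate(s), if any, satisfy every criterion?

P2 only.

P1 (17 nt, A=3 T=5 G=6 C=3): longest run = 2 ✓; Tm = 64.9 + 41·(9 − 16.4)/17 = 47.1°C, outside 47.7–54.1°C ✗ — fails.
P2 (21 nt, A=5 T=6 G=6 C=4): longest run = 2 ✓; Tm = 64.9 + 41·(10 − 16.4)/21 = 52.4°C ✓ — passes.
P3 (21 nt, A=3 T=5 G=5 C=8): longest run = 2 ✓; Tm = 64.9 + 41·(13 − 16.4)/21 = 58.3°C, outside 47.7–54.1°C ✗ — fails.
P4 (18 nt, A=3 T=7 G=2 C=6): longest run = 2 ✓; Tm = 64.9 + 41·(8 − 16.4)/18 = 45.8°C, outside 47.7–54.1°C ✗ — fails.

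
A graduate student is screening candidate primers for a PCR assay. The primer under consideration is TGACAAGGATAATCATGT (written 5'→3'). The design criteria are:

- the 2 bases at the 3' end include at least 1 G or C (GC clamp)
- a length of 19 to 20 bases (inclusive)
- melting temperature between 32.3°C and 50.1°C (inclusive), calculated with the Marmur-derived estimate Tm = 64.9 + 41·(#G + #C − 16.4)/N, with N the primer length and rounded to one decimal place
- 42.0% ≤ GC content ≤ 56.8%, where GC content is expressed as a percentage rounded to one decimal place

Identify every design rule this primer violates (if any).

Fails: length, GC content.

Base counts: A=7, T=5, G=4, C=2 (length 18).
GC clamp: 3' end GT has 1 G/C ✓
length: length 18, outside 19–20 ✗
Tm: Tm = 64.9 + 41·(6 − 16.4)/18 = 41.2°C ✓
GC content: GC 6/18 = 33.3%, outside 42.0–56.8% ✗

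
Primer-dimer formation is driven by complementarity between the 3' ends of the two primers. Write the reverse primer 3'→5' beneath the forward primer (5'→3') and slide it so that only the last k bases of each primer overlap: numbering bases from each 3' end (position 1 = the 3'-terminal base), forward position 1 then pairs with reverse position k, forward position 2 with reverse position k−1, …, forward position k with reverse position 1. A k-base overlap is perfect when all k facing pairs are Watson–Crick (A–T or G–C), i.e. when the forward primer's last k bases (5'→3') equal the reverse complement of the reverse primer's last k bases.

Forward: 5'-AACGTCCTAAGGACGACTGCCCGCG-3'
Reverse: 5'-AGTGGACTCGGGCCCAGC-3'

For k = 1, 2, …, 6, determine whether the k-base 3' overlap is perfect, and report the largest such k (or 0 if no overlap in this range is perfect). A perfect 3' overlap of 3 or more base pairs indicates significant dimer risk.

Longest perfect overlap: 1 complementary base pair; below the dimer-risk threshold (threshold 3).

Last 6 bases (5'→3') — forward …CCCGCG, reverse …CCCAGC.
Reverse complement of the reverse primer's last 6 bases: GCTGGG; its first k bases are the reverse complement of the reverse primer's last k bases, so a perfect k-base overlap needs the forward primer's last k bases to equal them.
Comparing (forward last k vs required): k=1: G vs G ✓; k=2: CG vs GC ✗; k=3: GCG vs GCT ✗; k=4: CGCG vs GCTG ✗; k=5: CCGCG vs GCTGG ✗; k=6: CCCGCG vs GCTGGG ✗.
Only k = 1 is perfect, so the longest perfect 3' overlap is 1.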